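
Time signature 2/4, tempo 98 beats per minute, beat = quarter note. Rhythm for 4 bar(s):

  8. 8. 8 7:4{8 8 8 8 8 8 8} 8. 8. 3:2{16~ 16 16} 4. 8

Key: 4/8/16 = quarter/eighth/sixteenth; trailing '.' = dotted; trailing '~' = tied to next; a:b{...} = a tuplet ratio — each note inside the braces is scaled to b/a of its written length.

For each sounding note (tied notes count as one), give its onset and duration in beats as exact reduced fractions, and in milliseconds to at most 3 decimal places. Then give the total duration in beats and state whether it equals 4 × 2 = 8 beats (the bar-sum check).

1) 0.0ms=0b +459.184ms=3/4b
2) 459.184ms=3/4b +459.184ms=3/4b
3) 918.367ms=3/2b +306.122ms=1/2b
4) 1224.49ms=2b +174.927ms=2/7b
5) 1399.417ms=16/7b +174.927ms=2/7b
6) 1574.344ms=18/7b +174.927ms=2/7b
7) 1749.271ms=20/7b +174.927ms=2/7b
8) 1924.198ms=22/7b +174.927ms=2/7b
9) 2099.125ms=24/7b +174.927ms=2/7b
10) 2274.052ms=26/7b +174.927ms=2/7b
11) 2448.98ms=4b +459.184ms=3/4b
12) 2908.163ms=19/4b +459.184ms=3/4b
13) 3367.347ms=11/2b +204.082ms=1/3b
14) 3571.429ms=35/6b +102.041ms=1/6b
15) 3673.469ms=6b +918.367ms=3/2b
16) 4591.837ms=15/2b +306.122ms=1/2b
Σ=8b of 8 (98bpm 2/4) — PASS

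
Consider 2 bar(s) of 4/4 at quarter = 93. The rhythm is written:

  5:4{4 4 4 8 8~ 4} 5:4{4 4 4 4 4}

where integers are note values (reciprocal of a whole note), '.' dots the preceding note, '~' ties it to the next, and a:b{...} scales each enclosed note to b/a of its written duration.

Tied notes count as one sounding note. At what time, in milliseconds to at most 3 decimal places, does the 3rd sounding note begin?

note 3 onset = 8/5b = 1032.258ms

1. 0.0ms @ 0 + 516.129ms (4/5)
2. 516.129ms @ 4/5 + 516.129ms (4/5)
3. 1032.258ms @ 8/5 + 516.129ms (4/5)
4. 1548.387ms @ 12/5 + 258.065ms (2/5)
5. 1806.452ms @ 14/5 + 774.194ms (6/5)
6. 2580.645ms @ 4 + 516.129ms (4/5)
7. 3096.774ms @ 24/5 + 516.129ms (4/5)
8. 3612.903ms @ 28/5 + 516.129ms (4/5)
9. 4129.032ms @ 32/5 + 516.129ms (4/5)
10. 4645.161ms @ 36/5 + 516.129ms (4/5)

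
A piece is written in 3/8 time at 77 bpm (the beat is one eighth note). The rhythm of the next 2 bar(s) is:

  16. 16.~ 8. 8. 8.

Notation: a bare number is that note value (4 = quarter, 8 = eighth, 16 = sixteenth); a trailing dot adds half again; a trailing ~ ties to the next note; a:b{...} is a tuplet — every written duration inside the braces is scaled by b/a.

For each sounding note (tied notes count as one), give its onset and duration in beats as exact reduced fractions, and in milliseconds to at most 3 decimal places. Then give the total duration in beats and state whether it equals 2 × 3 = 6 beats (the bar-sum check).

1) 0.0ms=0b +584.416ms=3/4b
2) 584.416ms=3/4b +1753.247ms=9/4b
3) 2337.662ms=3b +1168.831ms=3/2b
4) 3506.494ms=9/2b +1168.831ms=3/2b
Σ=6b of 6 (77bpm 3/8) — PASS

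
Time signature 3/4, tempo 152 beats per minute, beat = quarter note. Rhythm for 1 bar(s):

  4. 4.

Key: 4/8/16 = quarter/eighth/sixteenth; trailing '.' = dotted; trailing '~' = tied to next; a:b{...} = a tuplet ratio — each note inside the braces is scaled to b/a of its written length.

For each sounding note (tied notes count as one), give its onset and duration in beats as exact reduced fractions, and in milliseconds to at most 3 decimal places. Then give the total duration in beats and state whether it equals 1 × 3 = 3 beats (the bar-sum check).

1) 0.0ms=0b +592.105ms=3/2b
2) 592.105ms=3/2b +592.105ms=3/2b
Σ=3b of 3 (152bpm 3/4) — PASS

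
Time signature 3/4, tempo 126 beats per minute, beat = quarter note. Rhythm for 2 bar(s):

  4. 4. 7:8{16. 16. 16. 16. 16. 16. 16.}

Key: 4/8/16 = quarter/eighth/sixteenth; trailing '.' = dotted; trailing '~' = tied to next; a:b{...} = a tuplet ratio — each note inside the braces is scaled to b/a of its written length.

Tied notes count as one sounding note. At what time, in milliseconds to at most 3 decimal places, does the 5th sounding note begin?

note 5 onset = 27/7b = 1836.735ms

1. 0.0ms @ 0 + 714.286ms (3/2)
2. 714.286ms @ 3/2 + 714.286ms (3/2)
3. 1428.571ms @ 3 + 204.082ms (3/7)
4. 1632.653ms @ 24/7 + 204.082ms (3/7)
5. 1836.735ms @ 27/7 + 204.082ms (3/7)
6. 2040.816ms @ 30/7 + 204.082ms (3/7)
7. 2244.898ms @ 33/7 + 204.082ms (3/7)
8. 2448.98ms @ 36/7 + 204.082ms (3/7)
9. 2653.061ms @ 39/7 + 204.082ms (3/7)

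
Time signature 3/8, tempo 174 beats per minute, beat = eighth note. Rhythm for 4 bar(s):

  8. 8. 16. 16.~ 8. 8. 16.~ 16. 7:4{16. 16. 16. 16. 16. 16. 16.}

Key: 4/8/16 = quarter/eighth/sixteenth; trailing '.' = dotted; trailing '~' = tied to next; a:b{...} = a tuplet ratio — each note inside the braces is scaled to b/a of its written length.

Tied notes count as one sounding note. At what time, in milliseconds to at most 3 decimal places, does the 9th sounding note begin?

1. 0.0ms @ 0 + 517.241ms (3/2)
2. 517.241ms @ 3/2 + 517.241ms (3/2)
3. 1034.483ms @ 3 + 258.621ms (3/4)
4. 1293.103ms @ 15/4 + 775.862ms (9/4)
5. 2068.966ms @ 6 + 517.241ms (3/2)
6. 2586.207ms @ 15/2 + 517.241ms (3/2)
7. 3103.448ms @ 9 + 147.783ms (3/7)
8. 3251.232ms @ 66/7 + 147.783ms (3/7)
9. 3399.015ms @ 69/7 + 147.783ms (3/7)
10. 3546.798ms @ 72/7 + 147.783ms (3/7)
11. 3694.581ms @ 75/7 + 147.783ms (3/7)
12. 3842.365ms @ 78/7 + 147.783ms (3/7)
13. 3990.148ms @ 81/7 + 147.783ms (3/7)

note 9 onset = 69/7b = 3399.015ms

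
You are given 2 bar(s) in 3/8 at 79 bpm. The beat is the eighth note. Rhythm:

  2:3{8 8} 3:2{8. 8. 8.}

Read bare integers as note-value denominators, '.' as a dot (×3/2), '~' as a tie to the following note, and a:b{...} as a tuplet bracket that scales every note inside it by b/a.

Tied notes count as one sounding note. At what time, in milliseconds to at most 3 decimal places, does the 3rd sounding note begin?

note 3 onset = 3b = 2278.481ms

1. 0.0ms @ 0 + 1139.241ms (3/2)
2. 1139.241ms @ 3/2 + 1139.241ms (3/2)
3. 2278.481ms @ 3 + 759.494ms (1)
4. 3037.975ms @ 4 + 759.494ms (1)
5. 3797.468ms @ 5 + 759.494ms (1)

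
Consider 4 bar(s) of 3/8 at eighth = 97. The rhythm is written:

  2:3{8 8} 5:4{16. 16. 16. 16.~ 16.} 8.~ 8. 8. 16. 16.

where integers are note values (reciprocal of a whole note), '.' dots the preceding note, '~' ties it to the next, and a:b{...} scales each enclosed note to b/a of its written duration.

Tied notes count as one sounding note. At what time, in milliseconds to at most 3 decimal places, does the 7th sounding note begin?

1. 0.0ms @ 0 + 927.835ms (3/2)
2. 927.835ms @ 3/2 + 927.835ms (3/2)
3. 1855.67ms @ 3 + 371.134ms (3/5)
4. 2226.804ms @ 18/5 + 371.134ms (3/5)
5. 2597.938ms @ 21/5 + 371.134ms (3/5)
6. 2969.072ms @ 24/5 + 742.268ms (6/5)
7. 3711.34ms @ 6 + 1855.67ms (3)
8. 5567.01ms @ 9 + 927.835ms (3/2)
9. 6494.845ms @ 21/2 + 463.918ms (3/4)
10. 6958.763ms @ 45/4 + 463.918ms (3/4)

note 7 onset = 6b = 3711.34ms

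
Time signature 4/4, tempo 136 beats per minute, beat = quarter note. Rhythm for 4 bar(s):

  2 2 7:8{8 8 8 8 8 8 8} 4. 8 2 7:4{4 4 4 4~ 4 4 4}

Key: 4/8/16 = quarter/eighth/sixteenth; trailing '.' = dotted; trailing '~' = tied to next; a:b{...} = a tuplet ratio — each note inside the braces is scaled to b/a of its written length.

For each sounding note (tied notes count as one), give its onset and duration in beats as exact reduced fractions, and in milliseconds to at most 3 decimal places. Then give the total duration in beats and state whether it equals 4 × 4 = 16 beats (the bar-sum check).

1) 0.0ms=0b +882.353ms=2b
2) 882.353ms=2b +882.353ms=2b
3) 1764.706ms=4b +252.101ms=4/7b
4) 2016.807ms=32/7b +252.101ms=4/7b
5) 2268.908ms=36/7b +252.101ms=4/7b
6) 2521.008ms=40/7b +252.101ms=4/7b
7) 2773.109ms=44/7b +252.101ms=4/7b
8) 3025.21ms=48/7b +252.101ms=4/7b
9) 3277.311ms=52/7b +252.101ms=4/7b
10) 3529.412ms=8b +661.765ms=3/2b
11) 4191.176ms=19/2b +220.588ms=1/2b
12) 4411.765ms=10b +882.353ms=2b
13) 5294.118ms=12b +252.101ms=4/7b
14) 5546.218ms=88/7b +252.101ms=4/7b
15) 5798.319ms=92/7b +252.101ms=4/7b
16) 6050.42ms=96/7b +504.202ms=8/7b
17) 6554.622ms=104/7b +252.101ms=4/7b
18) 6806.723ms=108/7b +252.101ms=4/7b
Σ=16b of 16 (136bpm 4/4) — PASS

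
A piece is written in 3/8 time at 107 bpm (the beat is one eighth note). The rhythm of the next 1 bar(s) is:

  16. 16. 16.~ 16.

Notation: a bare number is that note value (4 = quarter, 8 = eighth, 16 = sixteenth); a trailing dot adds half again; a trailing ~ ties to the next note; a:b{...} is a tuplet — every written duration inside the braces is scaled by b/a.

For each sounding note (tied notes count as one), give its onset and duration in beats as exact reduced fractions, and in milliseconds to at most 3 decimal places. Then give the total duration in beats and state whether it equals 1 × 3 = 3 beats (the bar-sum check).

1) 0.0ms=0b +420.561ms=3/4b
2) 420.561ms=3/4b +420.561ms=3/4b
3) 841.121ms=3/2b +841.121ms=3/2b
Σ=3b of 3 (107bpm 3/8) — PASS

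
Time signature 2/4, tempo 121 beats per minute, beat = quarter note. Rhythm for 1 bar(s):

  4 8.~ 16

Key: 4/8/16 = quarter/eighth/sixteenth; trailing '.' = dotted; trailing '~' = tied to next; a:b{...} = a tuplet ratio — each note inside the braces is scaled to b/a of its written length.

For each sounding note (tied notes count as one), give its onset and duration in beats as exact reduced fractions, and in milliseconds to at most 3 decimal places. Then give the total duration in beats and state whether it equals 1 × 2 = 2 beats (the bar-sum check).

1) 0.0ms=0b +495.868ms=1b
2) 495.868ms=1b +495.868ms=1b
Σ=2b of 2 (121bpm 2/4) — PASS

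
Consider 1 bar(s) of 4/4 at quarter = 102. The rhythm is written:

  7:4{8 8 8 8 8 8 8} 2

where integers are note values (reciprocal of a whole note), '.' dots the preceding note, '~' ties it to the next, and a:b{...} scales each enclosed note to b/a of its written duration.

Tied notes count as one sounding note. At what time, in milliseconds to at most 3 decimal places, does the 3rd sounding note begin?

note 3 onset = 4/7b = 336.134ms

1. 0.0ms @ 0 + 168.067ms (2/7)
2. 168.067ms @ 2/7 + 168.067ms (2/7)
3. 336.134ms @ 4/7 + 168.067ms (2/7)
4. 504.202ms @ 6/7 + 168.067ms (2/7)
5. 672.269ms @ 8/7 + 168.067ms (2/7)
6. 840.336ms @ 10/7 + 168.067ms (2/7)
7. 1008.403ms @ 12/7 + 168.067ms (2/7)
8. 1176.471ms @ 2 + 1176.471ms (2)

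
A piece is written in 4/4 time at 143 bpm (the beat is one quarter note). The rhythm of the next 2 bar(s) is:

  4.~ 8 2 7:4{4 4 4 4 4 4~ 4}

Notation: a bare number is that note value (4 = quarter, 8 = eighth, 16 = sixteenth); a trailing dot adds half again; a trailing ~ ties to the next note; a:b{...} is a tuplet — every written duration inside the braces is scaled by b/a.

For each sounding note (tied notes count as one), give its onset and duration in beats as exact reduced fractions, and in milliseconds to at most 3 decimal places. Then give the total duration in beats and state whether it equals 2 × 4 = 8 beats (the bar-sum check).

1) 0.0ms=0b +839.161ms=2b
2) 839.161ms=2b +839.161ms=2b
3) 1678.322ms=4b +239.76ms=4/7b
4) 1918.082ms=32/7b +239.76ms=4/7b
5) 2157.842ms=36/7b +239.76ms=4/7b
6) 2397.602ms=40/7b +239.76ms=4/7b
7) 2637.363ms=44/7b +239.76ms=4/7b
8) 2877.123ms=48/7b +479.52ms=8/7b
Σ=8b of 8 (143bpm 4/4) — PASS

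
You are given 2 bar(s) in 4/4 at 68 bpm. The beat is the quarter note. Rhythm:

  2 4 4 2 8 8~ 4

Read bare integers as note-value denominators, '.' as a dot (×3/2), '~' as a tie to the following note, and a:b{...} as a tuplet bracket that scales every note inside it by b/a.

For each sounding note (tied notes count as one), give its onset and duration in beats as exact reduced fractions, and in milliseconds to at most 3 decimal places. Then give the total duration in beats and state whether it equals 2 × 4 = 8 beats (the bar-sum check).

1) 0.0ms=0b +1764.706ms=2b
2) 1764.706ms=2b +882.353ms=1b
3) 2647.059ms=3b +882.353ms=1b
4) 3529.412ms=4b +1764.706ms=2b
5) 5294.118ms=6b +441.176ms=1/2b
6) 5735.294ms=13/2b +1323.529ms=3/2b
Σ=8b of 8 (68bpm 4/4) — PASS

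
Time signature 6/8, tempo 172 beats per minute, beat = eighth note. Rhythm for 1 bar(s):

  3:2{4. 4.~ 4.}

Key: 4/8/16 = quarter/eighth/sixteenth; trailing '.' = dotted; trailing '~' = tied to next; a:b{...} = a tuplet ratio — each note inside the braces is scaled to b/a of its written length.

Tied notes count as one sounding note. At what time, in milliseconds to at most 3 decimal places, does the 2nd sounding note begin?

note 2 onset = 2b = 697.674ms

1. 0.0ms @ 0 + 697.674ms (2)
2. 697.674ms @ 2 + 1395.349ms (4)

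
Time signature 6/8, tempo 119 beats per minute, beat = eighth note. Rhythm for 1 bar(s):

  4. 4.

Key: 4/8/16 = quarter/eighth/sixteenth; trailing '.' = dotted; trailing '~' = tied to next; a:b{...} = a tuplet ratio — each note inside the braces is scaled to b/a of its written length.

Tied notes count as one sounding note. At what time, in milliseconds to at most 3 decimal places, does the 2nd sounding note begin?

note 2 onset = 3b = 1512.605ms

1. 0.0ms @ 0 + 1512.605ms (3)
2. 1512.605ms @ 3 + 1512.605ms (3)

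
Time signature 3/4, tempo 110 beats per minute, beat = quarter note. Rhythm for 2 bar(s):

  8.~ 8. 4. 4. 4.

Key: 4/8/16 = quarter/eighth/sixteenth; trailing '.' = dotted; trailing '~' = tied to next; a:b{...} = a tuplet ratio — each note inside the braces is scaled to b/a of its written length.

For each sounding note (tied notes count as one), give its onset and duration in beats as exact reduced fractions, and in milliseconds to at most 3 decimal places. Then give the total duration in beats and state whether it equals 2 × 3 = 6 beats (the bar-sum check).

1) 0.0ms=0b +818.182ms=3/2b
2) 818.182ms=3/2b +818.182ms=3/2b
3) 1636.364ms=3b +818.182ms=3/2b
4) 2454.545ms=9/2b +818.182ms=3/2b
Σ=6b of 6 (110bpm 3/4) — PASS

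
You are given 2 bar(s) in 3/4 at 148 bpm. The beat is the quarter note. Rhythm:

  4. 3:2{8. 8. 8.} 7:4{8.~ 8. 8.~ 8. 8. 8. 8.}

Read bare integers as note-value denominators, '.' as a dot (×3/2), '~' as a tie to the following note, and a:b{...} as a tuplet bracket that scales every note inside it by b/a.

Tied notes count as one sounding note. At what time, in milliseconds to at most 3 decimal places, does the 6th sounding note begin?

note 6 onset = 27/7b = 1563.707ms

1. 0.0ms @ 0 + 608.108ms (3/2)
2. 608.108ms @ 3/2 + 202.703ms (1/2)
3. 810.811ms @ 2 + 202.703ms (1/2)
4. 1013.514ms @ 5/2 + 202.703ms (1/2)
5. 1216.216ms @ 3 + 347.49ms (6/7)
6. 1563.707ms @ 27/7 + 347.49ms (6/7)
7. 1911.197ms @ 33/7 + 173.745ms (3/7)
8. 2084.942ms @ 36/7 + 173.745ms (3/7)
9. 2258.687ms @ 39/7 + 173.745ms (3/7)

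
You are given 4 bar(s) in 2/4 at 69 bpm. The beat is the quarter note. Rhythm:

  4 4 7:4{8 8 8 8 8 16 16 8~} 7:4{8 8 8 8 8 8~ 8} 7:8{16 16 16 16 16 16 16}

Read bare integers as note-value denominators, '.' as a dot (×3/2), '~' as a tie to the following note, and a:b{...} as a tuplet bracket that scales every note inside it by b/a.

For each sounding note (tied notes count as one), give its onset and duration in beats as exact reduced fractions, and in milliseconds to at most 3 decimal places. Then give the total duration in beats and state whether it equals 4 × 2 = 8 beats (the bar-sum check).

1) 0.0ms=0b +869.565ms=1b
2) 869.565ms=1b +869.565ms=1b
3) 1739.13ms=2b +248.447ms=2/7b
4) 1987.578ms=16/7b +248.447ms=2/7b
5) 2236.025ms=18/7b +248.447ms=2/7b
6) 2484.472ms=20/7b +248.447ms=2/7b
7) 2732.919ms=22/7b +248.447ms=2/7b
8) 2981.366ms=24/7b +124.224ms=1/7b
9) 3105.59ms=25/7b +124.224ms=1/7b
10) 3229.814ms=26/7b +496.894ms=4/7b
11) 3726.708ms=30/7b +248.447ms=2/7b
12) 3975.155ms=32/7b +248.447ms=2/7b
13) 4223.602ms=34/7b +248.447ms=2/7b
14) 4472.05ms=36/7b +248.447ms=2/7b
15) 4720.497ms=38/7b +496.894ms=4/7b
16) 5217.391ms=6b +248.447ms=2/7b
17) 5465.839ms=44/7b +248.447ms=2/7b
18) 5714.286ms=46/7b +248.447ms=2/7b
19) 5962.733ms=48/7b +248.447ms=2/7b
20) 6211.18ms=50/7b +248.447ms=2/7b
21) 6459.627ms=52/7b +248.447ms=2/7b
22) 6708.075ms=54/7b +248.447ms=2/7b
Σ=8b of 8 (69bpm 2/4) — PASS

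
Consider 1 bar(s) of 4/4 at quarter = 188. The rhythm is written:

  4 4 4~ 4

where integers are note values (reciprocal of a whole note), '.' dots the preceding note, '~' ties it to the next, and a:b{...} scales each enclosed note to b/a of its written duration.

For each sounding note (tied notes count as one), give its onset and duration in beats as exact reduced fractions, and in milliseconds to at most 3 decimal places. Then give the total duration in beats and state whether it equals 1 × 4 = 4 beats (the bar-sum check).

1) 0.0ms=0b +319.149ms=1b
2) 319.149ms=1b +319.149ms=1b
3) 638.298ms=2b +638.298ms=2b
Σ=4b of 4 (188bpm 4/4) — PASS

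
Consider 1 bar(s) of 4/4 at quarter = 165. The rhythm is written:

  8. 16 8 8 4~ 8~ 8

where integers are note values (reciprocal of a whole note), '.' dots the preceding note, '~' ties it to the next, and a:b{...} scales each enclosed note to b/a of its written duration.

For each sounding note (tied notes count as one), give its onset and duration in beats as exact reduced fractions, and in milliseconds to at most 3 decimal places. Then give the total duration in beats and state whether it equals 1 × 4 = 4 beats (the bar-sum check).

1) 0.0ms=0b +272.727ms=3/4b
2) 272.727ms=3/4b +90.909ms=1/4b
3) 363.636ms=1b +181.818ms=1/2b
4) 545.455ms=3/2b +181.818ms=1/2b
5) 727.273ms=2b +727.273ms=2b
Σ=4b of 4 (165bpm 4/4) — PASS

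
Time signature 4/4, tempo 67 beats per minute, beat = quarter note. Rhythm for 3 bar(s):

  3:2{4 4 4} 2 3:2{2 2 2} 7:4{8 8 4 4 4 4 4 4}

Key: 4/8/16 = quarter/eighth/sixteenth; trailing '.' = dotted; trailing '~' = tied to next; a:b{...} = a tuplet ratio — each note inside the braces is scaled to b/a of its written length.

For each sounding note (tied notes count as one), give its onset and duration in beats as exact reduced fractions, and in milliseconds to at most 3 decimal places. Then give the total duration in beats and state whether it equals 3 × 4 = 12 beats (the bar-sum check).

1) 0.0ms=0b +597.015ms=2/3b
2) 597.015ms=2/3b +597.015ms=2/3b
3) 1194.03ms=4/3b +597.015ms=2/3b
4) 1791.045ms=2b +1791.045ms=2b
5) 3582.09ms=4b +1194.03ms=4/3b
6) 4776.119ms=16/3b +1194.03ms=4/3b
7) 5970.149ms=20/3b +1194.03ms=4/3b
8) 7164.179ms=8b +255.864ms=2/7b
9) 7420.043ms=58/7b +255.864ms=2/7b
10) 7675.906ms=60/7b +511.727ms=4/7b
11) 8187.633ms=64/7b +511.727ms=4/7b
12) 8699.36ms=68/7b +511.727ms=4/7b
13) 9211.087ms=72/7b +511.727ms=4/7b
14) 9722.814ms=76/7b +511.727ms=4/7b
15) 10234.542ms=80/7b +511.727ms=4/7b
Σ=12b of 12 (67bpm 4/4) — PASS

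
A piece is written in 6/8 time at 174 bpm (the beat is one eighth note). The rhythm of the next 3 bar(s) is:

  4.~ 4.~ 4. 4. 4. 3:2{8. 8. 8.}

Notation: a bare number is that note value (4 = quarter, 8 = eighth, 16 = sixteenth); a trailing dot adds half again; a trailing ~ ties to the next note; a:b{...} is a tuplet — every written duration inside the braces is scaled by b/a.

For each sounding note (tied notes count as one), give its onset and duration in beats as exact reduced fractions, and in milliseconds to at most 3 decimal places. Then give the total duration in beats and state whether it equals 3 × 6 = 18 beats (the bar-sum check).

1) 0.0ms=0b +3103.448ms=9b
2) 3103.448ms=9b +1034.483ms=3b
3) 4137.931ms=12b +1034.483ms=3b
4) 5172.414ms=15b +344.828ms=1b
5) 5517.241ms=16b +344.828ms=1b
6) 5862.069ms=17b +344.828ms=1b
Σ=18b of 18 (174bpm 6/8) — PASS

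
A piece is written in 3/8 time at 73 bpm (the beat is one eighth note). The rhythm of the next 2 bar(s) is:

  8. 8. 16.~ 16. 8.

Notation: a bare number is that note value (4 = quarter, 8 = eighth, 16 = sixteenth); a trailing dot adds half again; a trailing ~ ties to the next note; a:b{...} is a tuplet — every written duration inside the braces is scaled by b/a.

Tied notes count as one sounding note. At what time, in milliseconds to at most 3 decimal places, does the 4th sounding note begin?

1. 0.0ms @ 0 + 1232.877ms (3/2)
2. 1232.877ms @ 3/2 + 1232.877ms (3/2)
3. 2465.753ms @ 3 + 1232.877ms (3/2)
4. 3698.63ms @ 9/2 + 1232.877ms (3/2)

note 4 onset = 9/2b = 3698.63ms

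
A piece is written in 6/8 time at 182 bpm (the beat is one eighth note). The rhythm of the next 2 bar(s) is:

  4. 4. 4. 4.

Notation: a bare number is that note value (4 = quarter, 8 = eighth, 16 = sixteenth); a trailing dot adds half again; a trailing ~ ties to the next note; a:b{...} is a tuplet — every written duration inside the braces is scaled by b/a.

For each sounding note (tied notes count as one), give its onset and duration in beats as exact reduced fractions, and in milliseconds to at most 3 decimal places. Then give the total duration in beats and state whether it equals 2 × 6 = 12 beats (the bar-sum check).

1) 0.0ms=0b +989.011ms=3b
2) 989.011ms=3b +989.011ms=3b
3) 1978.022ms=6b +989.011ms=3b
4) 2967.033ms=9b +989.011ms=3b
Σ=12b of 12 (182bpm 6/8) — PASS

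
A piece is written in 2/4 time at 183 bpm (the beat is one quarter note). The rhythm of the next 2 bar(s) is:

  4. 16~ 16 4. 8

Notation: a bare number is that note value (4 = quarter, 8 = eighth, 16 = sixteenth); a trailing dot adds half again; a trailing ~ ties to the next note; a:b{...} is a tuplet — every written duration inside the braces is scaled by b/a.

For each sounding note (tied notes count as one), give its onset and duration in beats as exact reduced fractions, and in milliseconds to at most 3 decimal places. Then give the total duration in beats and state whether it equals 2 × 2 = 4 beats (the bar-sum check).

1) 0.0ms=0b +491.803ms=3/2b
2) 491.803ms=3/2b +163.934ms=1/2b
3) 655.738ms=2b +491.803ms=3/2b
4) 1147.541ms=7/2b +163.934ms=1/2b
Σ=4b of 4 (183bpm 2/4) — PASS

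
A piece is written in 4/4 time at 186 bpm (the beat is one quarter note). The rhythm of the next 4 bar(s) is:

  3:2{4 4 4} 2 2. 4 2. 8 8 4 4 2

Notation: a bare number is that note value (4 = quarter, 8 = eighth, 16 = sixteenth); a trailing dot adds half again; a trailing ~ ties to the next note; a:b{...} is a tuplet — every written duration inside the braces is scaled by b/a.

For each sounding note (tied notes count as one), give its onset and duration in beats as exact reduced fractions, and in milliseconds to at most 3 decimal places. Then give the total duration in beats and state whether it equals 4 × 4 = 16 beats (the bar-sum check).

1) 0.0ms=0b +215.054ms=2/3b
2) 215.054ms=2/3b +215.054ms=2/3b
3) 430.108ms=4/3b +215.054ms=2/3b
4) 645.161ms=2b +645.161ms=2b
5) 1290.323ms=4b +967.742ms=3b
6) 2258.065ms=7b +322.581ms=1b
7) 2580.645ms=8b +967.742ms=3b
8) 3548.387ms=11b +161.29ms=1/2b
9) 3709.677ms=23/2b +161.29ms=1/2b
10) 3870.968ms=12b +322.581ms=1b
11) 4193.548ms=13b +322.581ms=1b
12) 4516.129ms=14b +645.161ms=2b
Σ=16b of 16 (186bpm 4/4) — PASS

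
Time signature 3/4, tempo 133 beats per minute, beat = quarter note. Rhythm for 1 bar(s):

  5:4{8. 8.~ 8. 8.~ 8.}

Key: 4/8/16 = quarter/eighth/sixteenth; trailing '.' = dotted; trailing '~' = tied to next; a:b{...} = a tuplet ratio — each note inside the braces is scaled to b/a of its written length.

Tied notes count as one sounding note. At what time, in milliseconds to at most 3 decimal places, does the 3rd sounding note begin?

1. 0.0ms @ 0 + 270.677ms (3/5)
2. 270.677ms @ 3/5 + 541.353ms (6/5)
3. 812.03ms @ 9/5 + 541.353ms (6/5)

note 3 onset = 9/5b = 812.03ms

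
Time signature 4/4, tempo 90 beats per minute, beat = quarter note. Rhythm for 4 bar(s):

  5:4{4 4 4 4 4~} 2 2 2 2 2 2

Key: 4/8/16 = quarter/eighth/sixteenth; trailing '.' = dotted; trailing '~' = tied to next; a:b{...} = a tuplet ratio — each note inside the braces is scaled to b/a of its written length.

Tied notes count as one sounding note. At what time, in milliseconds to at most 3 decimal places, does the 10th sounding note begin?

1. 0.0ms @ 0 + 533.333ms (4/5)
2. 533.333ms @ 4/5 + 533.333ms (4/5)
3. 1066.667ms @ 8/5 + 533.333ms (4/5)
4. 1600.0ms @ 12/5 + 533.333ms (4/5)
5. 2133.333ms @ 16/5 + 1866.667ms (14/5)
6. 4000.0ms @ 6 + 1333.333ms (2)
7. 5333.333ms @ 8 + 1333.333ms (2)
8. 6666.667ms @ 10 + 1333.333ms (2)
9. 8000.0ms @ 12 + 1333.333ms (2)
10. 9333.333ms @ 14 + 1333.333ms (2)

note 10 onset = 14b = 9333.333ms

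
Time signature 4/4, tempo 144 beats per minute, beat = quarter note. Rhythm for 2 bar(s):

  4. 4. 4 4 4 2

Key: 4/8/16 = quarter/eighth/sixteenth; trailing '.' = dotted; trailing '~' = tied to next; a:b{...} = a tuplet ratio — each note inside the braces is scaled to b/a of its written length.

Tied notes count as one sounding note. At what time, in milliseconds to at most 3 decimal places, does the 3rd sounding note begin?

note 3 onset = 3b = 1250.0ms

1. 0.0ms @ 0 + 625.0ms (3/2)
2. 625.0ms @ 3/2 + 625.0ms (3/2)
3. 1250.0ms @ 3 + 416.667ms (1)
4. 1666.667ms @ 4 + 416.667ms (1)
5. 2083.333ms @ 5 + 416.667ms (1)
6. 2500.0ms @ 6 + 833.333ms (2)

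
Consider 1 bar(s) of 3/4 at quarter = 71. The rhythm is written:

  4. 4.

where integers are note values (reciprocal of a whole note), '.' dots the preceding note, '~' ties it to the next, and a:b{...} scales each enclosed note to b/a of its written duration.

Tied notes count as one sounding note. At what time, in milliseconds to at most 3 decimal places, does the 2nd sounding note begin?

1. 0.0ms @ 0 + 1267.606ms (3/2)
2. 1267.606ms @ 3/2 + 1267.606ms (3/2)

note 2 onset = 3/2b = 1267.606ms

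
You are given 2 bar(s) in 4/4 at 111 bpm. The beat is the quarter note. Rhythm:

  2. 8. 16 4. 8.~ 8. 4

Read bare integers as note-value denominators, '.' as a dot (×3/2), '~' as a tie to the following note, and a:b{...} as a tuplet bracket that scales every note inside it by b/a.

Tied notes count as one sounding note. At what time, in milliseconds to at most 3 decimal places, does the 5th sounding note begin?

note 5 onset = 11/2b = 2972.973ms

1. 0.0ms @ 0 + 1621.622ms (3)
2. 1621.622ms @ 3 + 405.405ms (3/4)
3. 2027.027ms @ 15/4 + 135.135ms (1/4)
4. 2162.162ms @ 4 + 810.811ms (3/2)
5. 2972.973ms @ 11/2 + 810.811ms (3/2)
6. 3783.784ms @ 7 + 540.541ms (1)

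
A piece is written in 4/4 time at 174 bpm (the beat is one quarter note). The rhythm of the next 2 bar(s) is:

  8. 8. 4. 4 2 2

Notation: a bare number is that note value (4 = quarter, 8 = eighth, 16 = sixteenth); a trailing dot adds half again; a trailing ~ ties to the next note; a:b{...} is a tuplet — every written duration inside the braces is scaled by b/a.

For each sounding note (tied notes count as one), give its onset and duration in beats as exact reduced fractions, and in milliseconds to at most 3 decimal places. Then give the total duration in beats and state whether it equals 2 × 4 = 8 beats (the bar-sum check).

1) 0.0ms=0b +258.621ms=3/4b
2) 258.621ms=3/4b +258.621ms=3/4b
3) 517.241ms=3/2b +517.241ms=3/2b
4) 1034.483ms=3b +344.828ms=1b
5) 1379.31ms=4b +689.655ms=2b
6) 2068.966ms=6b +689.655ms=2b
Σ=8b of 8 (174bpm 4/4) — PASS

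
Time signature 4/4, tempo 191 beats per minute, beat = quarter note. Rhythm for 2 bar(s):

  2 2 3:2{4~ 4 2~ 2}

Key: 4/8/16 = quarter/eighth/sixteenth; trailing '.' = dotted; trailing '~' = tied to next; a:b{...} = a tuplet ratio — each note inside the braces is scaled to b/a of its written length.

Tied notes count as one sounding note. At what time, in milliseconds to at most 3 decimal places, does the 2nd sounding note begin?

note 2 onset = 2b = 628.272ms

1. 0.0ms @ 0 + 628.272ms (2)
2. 628.272ms @ 2 + 628.272ms (2)
3. 1256.545ms @ 4 + 418.848ms (4/3)
4. 1675.393ms @ 16/3 + 837.696ms (8/3)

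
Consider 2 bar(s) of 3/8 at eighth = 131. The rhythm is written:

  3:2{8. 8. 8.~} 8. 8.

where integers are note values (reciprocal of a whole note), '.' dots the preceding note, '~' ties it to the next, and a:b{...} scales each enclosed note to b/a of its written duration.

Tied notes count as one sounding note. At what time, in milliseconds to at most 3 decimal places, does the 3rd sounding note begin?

note 3 onset = 2b = 916.031ms

1. 0.0ms @ 0 + 458.015ms (1)
2. 458.015ms @ 1 + 458.015ms (1)
3. 916.031ms @ 2 + 1145.038ms (5/2)
4. 2061.069ms @ 9/2 + 687.023ms (3/2)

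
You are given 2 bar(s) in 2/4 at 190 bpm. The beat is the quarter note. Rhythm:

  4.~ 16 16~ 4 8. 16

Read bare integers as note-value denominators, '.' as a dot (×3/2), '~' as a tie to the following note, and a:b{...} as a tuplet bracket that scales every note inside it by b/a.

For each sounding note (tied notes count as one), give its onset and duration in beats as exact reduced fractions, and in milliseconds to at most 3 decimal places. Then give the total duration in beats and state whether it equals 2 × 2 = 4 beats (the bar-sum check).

1) 0.0ms=0b +552.632ms=7/4b
2) 552.632ms=7/4b +394.737ms=5/4b
3) 947.368ms=3b +236.842ms=3/4b
4) 1184.211ms=15/4b +78.947ms=1/4b
Σ=4b of 4 (190bpm 2/4) — PASS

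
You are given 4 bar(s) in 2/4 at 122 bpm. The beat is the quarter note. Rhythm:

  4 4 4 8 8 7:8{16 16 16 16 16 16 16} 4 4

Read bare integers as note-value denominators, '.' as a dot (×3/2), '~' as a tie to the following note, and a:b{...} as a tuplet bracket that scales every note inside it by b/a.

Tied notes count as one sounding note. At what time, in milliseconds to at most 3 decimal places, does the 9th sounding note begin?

1. 0.0ms @ 0 + 491.803ms (1)
2. 491.803ms @ 1 + 491.803ms (1)
3. 983.607ms @ 2 + 491.803ms (1)
4. 1475.41ms @ 3 + 245.902ms (1/2)
5. 1721.311ms @ 7/2 + 245.902ms (1/2)
6. 1967.213ms @ 4 + 140.515ms (2/7)
7. 2107.728ms @ 30/7 + 140.515ms (2/7)
8. 2248.244ms @ 32/7 + 140.515ms (2/7)
9. 2388.759ms @ 34/7 + 140.515ms (2/7)
10. 2529.274ms @ 36/7 + 140.515ms (2/7)
11. 2669.789ms @ 38/7 + 140.515ms (2/7)
12. 2810.304ms @ 40/7 + 140.515ms (2/7)
13. 2950.82ms @ 6 + 491.803ms (1)
14. 3442.623ms @ 7 + 491.803ms (1)

note 9 onset = 34/7b = 2388.759ms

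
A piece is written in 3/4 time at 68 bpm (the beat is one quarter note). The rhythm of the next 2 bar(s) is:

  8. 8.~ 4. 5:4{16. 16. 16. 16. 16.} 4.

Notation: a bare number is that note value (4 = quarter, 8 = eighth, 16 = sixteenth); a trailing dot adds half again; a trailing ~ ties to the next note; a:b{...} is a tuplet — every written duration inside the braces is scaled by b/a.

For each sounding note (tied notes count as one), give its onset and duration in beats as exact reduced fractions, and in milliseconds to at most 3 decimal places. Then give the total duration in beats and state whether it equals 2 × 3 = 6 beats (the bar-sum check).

1) 0.0ms=0b +661.765ms=3/4b
2) 661.765ms=3/4b +1985.294ms=9/4b
3) 2647.059ms=3b +264.706ms=3/10b
4) 2911.765ms=33/10b +264.706ms=3/10b
5) 3176.471ms=18/5b +264.706ms=3/10b
6) 3441.176ms=39/10b +264.706ms=3/10b
7) 3705.882ms=21/5b +264.706ms=3/10b
8) 3970.588ms=9/2b +1323.529ms=3/2b
Σ=6b of 6 (68bpm 3/4) — PASS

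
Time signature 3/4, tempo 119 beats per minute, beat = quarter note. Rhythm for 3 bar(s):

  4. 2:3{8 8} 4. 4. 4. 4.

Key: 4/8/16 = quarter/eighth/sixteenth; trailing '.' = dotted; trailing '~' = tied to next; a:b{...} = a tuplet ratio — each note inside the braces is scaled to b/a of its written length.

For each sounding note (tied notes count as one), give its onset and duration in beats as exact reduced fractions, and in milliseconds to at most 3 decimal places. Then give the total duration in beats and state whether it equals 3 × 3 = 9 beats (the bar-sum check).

1) 0.0ms=0b +756.303ms=3/2b
2) 756.303ms=3/2b +378.151ms=3/4b
3) 1134.454ms=9/4b +378.151ms=3/4b
4) 1512.605ms=3b +756.303ms=3/2b
5) 2268.908ms=9/2b +756.303ms=3/2b
6) 3025.21ms=6b +756.303ms=3/2b
7) 3781.513ms=15/2b +756.303ms=3/2b
Σ=9b of 9 (119bpm 3/4) — PASS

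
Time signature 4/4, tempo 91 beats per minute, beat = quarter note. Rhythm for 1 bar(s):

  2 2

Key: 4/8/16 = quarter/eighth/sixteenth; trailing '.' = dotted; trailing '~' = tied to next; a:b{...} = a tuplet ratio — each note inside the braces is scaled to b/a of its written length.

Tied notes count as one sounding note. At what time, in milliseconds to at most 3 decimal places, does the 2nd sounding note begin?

1. 0.0ms @ 0 + 1318.681ms (2)
2. 1318.681ms @ 2 + 1318.681ms (2)

note 2 onset = 2b = 1318.681ms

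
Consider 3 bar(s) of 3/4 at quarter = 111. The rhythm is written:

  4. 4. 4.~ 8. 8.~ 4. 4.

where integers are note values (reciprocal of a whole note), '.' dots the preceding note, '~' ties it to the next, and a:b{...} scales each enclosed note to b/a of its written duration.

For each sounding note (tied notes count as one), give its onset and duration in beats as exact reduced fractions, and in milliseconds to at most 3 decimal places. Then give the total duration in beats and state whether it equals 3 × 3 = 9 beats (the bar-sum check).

1) 0.0ms=0b +810.811ms=3/2b
2) 810.811ms=3/2b +810.811ms=3/2b
3) 1621.622ms=3b +1216.216ms=9/4b
4) 2837.838ms=21/4b +1216.216ms=9/4b
5) 4054.054ms=15/2b +810.811ms=3/2b
Σ=9b of 9 (111bpm 3/4) — PASS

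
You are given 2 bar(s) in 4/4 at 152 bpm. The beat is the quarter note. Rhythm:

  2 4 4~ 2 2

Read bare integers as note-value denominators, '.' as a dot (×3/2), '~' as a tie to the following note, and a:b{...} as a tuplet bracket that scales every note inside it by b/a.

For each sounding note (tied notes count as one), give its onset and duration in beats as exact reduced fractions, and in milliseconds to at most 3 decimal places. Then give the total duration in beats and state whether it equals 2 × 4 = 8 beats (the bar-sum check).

1) 0.0ms=0b +789.474ms=2b
2) 789.474ms=2b +394.737ms=1b
3) 1184.211ms=3b +1184.211ms=3b
4) 2368.421ms=6b +789.474ms=2b
Σ=8b of 8 (152bpm 4/4) — PASS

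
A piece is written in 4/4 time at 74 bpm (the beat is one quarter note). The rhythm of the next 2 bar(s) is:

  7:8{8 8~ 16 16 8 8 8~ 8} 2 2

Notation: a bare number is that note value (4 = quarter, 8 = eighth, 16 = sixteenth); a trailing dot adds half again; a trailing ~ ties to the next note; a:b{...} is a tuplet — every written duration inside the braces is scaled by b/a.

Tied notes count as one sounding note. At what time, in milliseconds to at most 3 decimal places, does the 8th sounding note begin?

note 8 onset = 6b = 4864.865ms

1. 0.0ms @ 0 + 463.32ms (4/7)
2. 463.32ms @ 4/7 + 694.981ms (6/7)
3. 1158.301ms @ 10/7 + 231.66ms (2/7)
4. 1389.961ms @ 12/7 + 463.32ms (4/7)
5. 1853.282ms @ 16/7 + 463.32ms (4/7)
6. 2316.602ms @ 20/7 + 926.641ms (8/7)
7. 3243.243ms @ 4 + 1621.622ms (2)
8. 4864.865ms @ 6 + 1621.622ms (2)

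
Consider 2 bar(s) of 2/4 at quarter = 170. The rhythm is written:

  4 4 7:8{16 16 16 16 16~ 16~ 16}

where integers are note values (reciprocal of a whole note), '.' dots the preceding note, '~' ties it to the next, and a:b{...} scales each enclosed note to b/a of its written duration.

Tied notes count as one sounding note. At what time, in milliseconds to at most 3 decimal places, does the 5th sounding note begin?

note 5 onset = 18/7b = 907.563ms

1. 0.0ms @ 0 + 352.941ms (1)
2. 352.941ms @ 1 + 352.941ms (1)
3. 705.882ms @ 2 + 100.84ms (2/7)
4. 806.723ms @ 16/7 + 100.84ms (2/7)
5. 907.563ms @ 18/7 + 100.84ms (2/7)
6. 1008.403ms @ 20/7 + 100.84ms (2/7)
7. 1109.244ms @ 22/7 + 302.521ms (6/7)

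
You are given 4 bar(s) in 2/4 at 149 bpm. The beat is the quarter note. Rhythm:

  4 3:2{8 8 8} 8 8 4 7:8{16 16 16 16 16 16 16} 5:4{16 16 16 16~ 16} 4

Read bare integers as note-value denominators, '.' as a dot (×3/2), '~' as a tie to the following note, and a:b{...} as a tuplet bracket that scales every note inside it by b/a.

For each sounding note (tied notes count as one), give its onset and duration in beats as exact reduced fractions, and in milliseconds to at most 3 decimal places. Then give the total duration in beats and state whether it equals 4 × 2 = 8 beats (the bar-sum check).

1) 0.0ms=0b +402.685ms=1b
2) 402.685ms=1b +134.228ms=1/3b
3) 536.913ms=4/3b +134.228ms=1/3b
4) 671.141ms=5/3b +134.228ms=1/3b
5) 805.369ms=2b +201.342ms=1/2b
6) 1006.711ms=5/2b +201.342ms=1/2b
7) 1208.054ms=3b +402.685ms=1b
8) 1610.738ms=4b +115.053ms=2/7b
9) 1725.791ms=30/7b +115.053ms=2/7b
10) 1840.844ms=32/7b +115.053ms=2/7b
11) 1955.896ms=34/7b +115.053ms=2/7b
12) 2070.949ms=36/7b +115.053ms=2/7b
13) 2186.002ms=38/7b +115.053ms=2/7b
14) 2301.055ms=40/7b +115.053ms=2/7b
15) 2416.107ms=6b +80.537ms=1/5b
16) 2496.644ms=31/5b +80.537ms=1/5b
17) 2577.181ms=32/5b +80.537ms=1/5b
18) 2657.718ms=33/5b +161.074ms=2/5b
19) 2818.792ms=7b +402.685ms=1b
Σ=8b of 8 (149bpm 2/4) — PASS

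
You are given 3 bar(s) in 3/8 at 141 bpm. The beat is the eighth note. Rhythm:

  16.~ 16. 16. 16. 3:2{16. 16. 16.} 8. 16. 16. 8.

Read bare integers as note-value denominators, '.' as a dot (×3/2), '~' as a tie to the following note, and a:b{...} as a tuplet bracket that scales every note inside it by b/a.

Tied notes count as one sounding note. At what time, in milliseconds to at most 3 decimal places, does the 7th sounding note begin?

1. 0.0ms @ 0 + 638.298ms (3/2)
2. 638.298ms @ 3/2 + 319.149ms (3/4)
3. 957.447ms @ 9/4 + 319.149ms (3/4)
4. 1276.596ms @ 3 + 212.766ms (1/2)
5. 1489.362ms @ 7/2 + 212.766ms (1/2)
6. 1702.128ms @ 4 + 212.766ms (1/2)
7. 1914.894ms @ 9/2 + 638.298ms (3/2)
8. 2553.191ms @ 6 + 319.149ms (3/4)
9. 2872.34ms @ 27/4 + 319.149ms (3/4)
10. 3191.489ms @ 15/2 + 638.298ms (3/2)

note 7 onset = 9/2b = 1914.894ms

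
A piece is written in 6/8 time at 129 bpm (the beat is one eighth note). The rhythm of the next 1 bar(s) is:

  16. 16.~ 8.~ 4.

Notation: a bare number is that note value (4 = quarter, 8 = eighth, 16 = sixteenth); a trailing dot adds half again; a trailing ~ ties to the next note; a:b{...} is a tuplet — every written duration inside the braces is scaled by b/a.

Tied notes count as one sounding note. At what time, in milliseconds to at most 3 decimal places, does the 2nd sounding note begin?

note 2 onset = 3/4b = 348.837ms

1. 0.0ms @ 0 + 348.837ms (3/4)
2. 348.837ms @ 3/4 + 2441.86ms (21/4)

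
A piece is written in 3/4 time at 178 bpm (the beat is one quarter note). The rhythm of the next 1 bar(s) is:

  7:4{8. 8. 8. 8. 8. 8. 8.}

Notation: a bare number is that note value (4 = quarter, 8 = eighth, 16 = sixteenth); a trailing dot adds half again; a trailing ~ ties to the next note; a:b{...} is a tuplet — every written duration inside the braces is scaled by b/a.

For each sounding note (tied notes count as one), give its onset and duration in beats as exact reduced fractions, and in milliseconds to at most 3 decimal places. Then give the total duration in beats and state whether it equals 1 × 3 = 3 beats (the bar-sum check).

1) 0.0ms=0b +144.462ms=3/7b
2) 144.462ms=3/7b +144.462ms=3/7b
3) 288.925ms=6/7b +144.462ms=3/7b
4) 433.387ms=9/7b +144.462ms=3/7b
5) 577.849ms=12/7b +144.462ms=3/7b
6) 722.311ms=15/7b +144.462ms=3/7b
7) 866.774ms=18/7b +144.462ms=3/7b
Σ=3b of 3 (178bpm 3/4) — PASS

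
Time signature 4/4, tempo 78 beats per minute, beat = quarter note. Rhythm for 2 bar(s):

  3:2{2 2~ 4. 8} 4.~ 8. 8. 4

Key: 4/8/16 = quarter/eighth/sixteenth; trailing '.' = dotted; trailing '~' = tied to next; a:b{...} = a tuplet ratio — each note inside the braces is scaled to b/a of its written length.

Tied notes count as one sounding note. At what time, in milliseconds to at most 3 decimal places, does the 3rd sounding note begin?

note 3 onset = 11/3b = 2820.513ms

1. 0.0ms @ 0 + 1025.641ms (4/3)
2. 1025.641ms @ 4/3 + 1794.872ms (7/3)
3. 2820.513ms @ 11/3 + 256.41ms (1/3)
4. 3076.923ms @ 4 + 1730.769ms (9/4)
5. 4807.692ms @ 25/4 + 576.923ms (3/4)
6. 5384.615ms @ 7 + 769.231ms (1)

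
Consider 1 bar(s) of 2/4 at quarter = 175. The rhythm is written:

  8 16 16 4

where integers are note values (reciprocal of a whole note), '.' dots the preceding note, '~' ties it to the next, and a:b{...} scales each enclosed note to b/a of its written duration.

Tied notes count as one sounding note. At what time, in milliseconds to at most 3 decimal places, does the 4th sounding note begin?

note 4 onset = 1b = 342.857ms

1. 0.0ms @ 0 + 171.429ms (1/2)
2. 171.429ms @ 1/2 + 85.714ms (1/4)
3. 257.143ms @ 3/4 + 85.714ms (1/4)
4. 342.857ms @ 1 + 342.857ms (1)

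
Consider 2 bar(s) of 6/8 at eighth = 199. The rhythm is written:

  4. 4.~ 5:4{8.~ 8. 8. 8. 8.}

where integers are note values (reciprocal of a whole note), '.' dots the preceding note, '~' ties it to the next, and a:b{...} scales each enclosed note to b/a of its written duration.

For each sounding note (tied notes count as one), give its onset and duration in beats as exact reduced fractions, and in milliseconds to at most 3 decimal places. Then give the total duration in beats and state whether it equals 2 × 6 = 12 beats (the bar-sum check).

1) 0.0ms=0b +904.523ms=3b
2) 904.523ms=3b +1628.141ms=27/5b
3) 2532.663ms=42/5b +361.809ms=6/5b
4) 2894.472ms=48/5b +361.809ms=6/5b
5) 3256.281ms=54/5b +361.809ms=6/5b
Σ=12b of 12 (199bpm 6/8) — PASS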